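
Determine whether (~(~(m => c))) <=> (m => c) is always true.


Build the truth table over {c, m}:
c | m | φ
---------
False | False | True
True | False | True
False | True | True
True | True | True
Every row evaluates to true.

Yes, it is a tautology.


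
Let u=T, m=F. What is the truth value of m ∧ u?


Substitute u=T, m=F:
m ∧ u = F ∧ T = F

F


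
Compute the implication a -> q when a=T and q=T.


Implication is false only when antecedent is true and consequent is false.
Substitute: a=T, q=T.
T -> T evaluates to T.

T


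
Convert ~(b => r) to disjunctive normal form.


Step 1: Rewrite implication then negate: ¬(¬b ∨ r) = b ∧ ¬r.

b & (~r)


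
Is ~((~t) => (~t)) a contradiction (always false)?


Truth table over {t}:
t | φ
-----
False | False
True | False
Every row is false.

Yes, it is a contradiction.


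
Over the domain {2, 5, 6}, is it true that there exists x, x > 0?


Evaluate the predicate on each element: 2:T, 5:T, 6:T.
Witness x = 2 satisfies the predicate.

T


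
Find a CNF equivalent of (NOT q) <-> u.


Step 1: Rewrite (¬q) ↔ u as ((¬q) → u) ∧ (u → (¬q)).
Step 2: Rewrite each implication as a disjunction.
Step 3: Eliminate any double negations (¬¬X = X).

(q OR u) AND ((NOT u) OR (NOT q))


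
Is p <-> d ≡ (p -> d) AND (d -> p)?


Compare truth tables:
d | p | φ | ψ
-------------
F | F | T | T
T | F | F | F
F | T | F | F
T | T | T | T
The columns φ and ψ agree on every row.

Yes, they are logically equivalent.


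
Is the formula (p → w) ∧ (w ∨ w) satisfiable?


Search for a satisfying assignment over {p, w}.
Try p=F, w=T: the formula evaluates to T.
A satisfying assignment exists.

Satisfiable.


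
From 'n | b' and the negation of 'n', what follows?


Disjunctive syllogism: from (P ∨ Q) and ¬P, infer Q.
One disjunct, 'n', is ruled out; the other must hold.

b


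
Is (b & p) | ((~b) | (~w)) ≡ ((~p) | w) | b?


Compare truth tables:
b | p | w | φ | ψ
-----------------
False | False | False | True | True
True | False | False | True | True
False | True | False | True | False
True | True | False | True | True
False | False | True | True | True
True | False | True | False | True
False | True | True | True | True
True | True | True | True | True
They differ at row 3 (b=False, p=True, w=False): φ=True but ψ=False.

No, they are not logically equivalent.


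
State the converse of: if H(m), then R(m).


The converse of (P → Q) is (Q → P). It is not in general equivalent to the original.
Here P = 'H(m)' and Q = 'R(m)'.

If R(m), then H(m).


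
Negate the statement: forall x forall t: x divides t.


Negation flips each quantifier (∀↔∃) and negates the inner predicate.
¬(forall x forall t: φ) = exists x exists t: ¬φ.

exists x exists t: ~(x divides t)


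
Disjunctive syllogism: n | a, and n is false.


Disjunctive syllogism: from (P ∨ Q) and ¬P, infer Q.
One disjunct, 'n', is ruled out; the other must hold.

a


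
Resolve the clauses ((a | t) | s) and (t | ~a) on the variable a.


The clauses contain complementary literals a and ~a.
Resolution eliminates this pair and disjoins the remaining literals (merging duplicates).

(t | s)


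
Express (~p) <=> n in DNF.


Step 1: (¬p) ↔ n is true exactly when both agree: ((¬p) ∧ n) ∨ (¬(¬p) ∧ ¬n).
Step 2: Eliminate any double negations (¬¬X = X).

((~p) & n) | (p & (~n))


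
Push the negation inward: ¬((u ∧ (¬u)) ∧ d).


De Morgan: the negation of a conjunction is the disjunction of the negations.
Distribute ¬ across ∧, flipping it to ∨, and negate each literal.

((¬u) ∨ u) ∨ (¬d)


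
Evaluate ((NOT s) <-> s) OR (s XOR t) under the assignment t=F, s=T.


Substitute t=F, s=T:
NOT s = F
(NOT s) <-> s = F <-> T = F
s XOR t = T XOR F = T
((NOT s) <-> s) OR (s XOR t) = F OR T = T

T


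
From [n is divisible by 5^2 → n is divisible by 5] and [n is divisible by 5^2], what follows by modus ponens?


Modus ponens: from (P → Q) and P, infer Q.
P = 'n is divisible by 5^2' is asserted, and P → Q holds, so Q follows.

n is divisible by 5.


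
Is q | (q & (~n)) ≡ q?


Compare truth tables:
n | q | φ | ψ
-------------
False | False | False | False
True | False | False | False
False | True | True | True
True | True | True | True
The columns φ and ψ agree on every row.

Yes, they are logically equivalent.


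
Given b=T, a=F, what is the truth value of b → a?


Implication is false only when antecedent is true and consequent is false.
Substitute: b=T, a=F.
T → F evaluates to F.

F


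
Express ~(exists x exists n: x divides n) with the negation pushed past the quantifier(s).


Negation flips each quantifier (∀↔∃) and negates the inner predicate.
¬(exists x exists n: φ) = forall x forall n: ¬φ.

forall x forall n: ~(x divides n)


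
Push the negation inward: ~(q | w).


De Morgan: the negation of a disjunction is the conjunction of the negations.
Distribute ~ across |, flipping it to &, and negate each literal.

(~q) & (~w)


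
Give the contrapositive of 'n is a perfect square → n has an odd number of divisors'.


The contrapositive of (P → Q) is (¬Q → ¬P); it is logically equivalent to the original.
Here P = 'n is a perfect square' and Q = 'n has an odd number of divisors'.

If not (n has an odd number of divisors), then not (n is a perfect square).


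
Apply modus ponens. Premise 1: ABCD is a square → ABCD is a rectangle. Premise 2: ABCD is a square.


Modus ponens: from (P → Q) and P, infer Q.
P = 'ABCD is a square' is asserted, and P → Q holds, so Q follows.

ABCD is a rectangle.


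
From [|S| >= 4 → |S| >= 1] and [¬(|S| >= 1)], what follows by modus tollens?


Modus tollens: from (P → Q) and ¬Q, infer ¬P.
Q = '|S| >= 1' is denied; since P → Q, P must also fail.

Not (|S| >= 4).


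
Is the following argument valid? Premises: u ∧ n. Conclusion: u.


This matches the form of conjunction elimination: the conclusion follows in every model of the premises.

Valid.


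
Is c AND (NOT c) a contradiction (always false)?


Truth table over {c}:
c | φ
-----
F | F
T | F
Every row is false.

Yes, it is a contradiction.


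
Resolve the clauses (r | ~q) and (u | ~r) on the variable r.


The clauses contain complementary literals r and ~r.
Resolution eliminates this pair and disjoins the remaining literals (merging duplicates).

(~q | u)


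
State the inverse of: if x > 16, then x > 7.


The inverse of (P → Q) is (¬P → ¬Q). It is equivalent to the converse, not to the original.
Here P = 'x > 16' and Q = 'x > 7'.

If not (x > 16), then not (x > 7).


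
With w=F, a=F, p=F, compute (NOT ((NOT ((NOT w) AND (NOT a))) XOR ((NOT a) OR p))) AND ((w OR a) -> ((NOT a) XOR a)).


Substitute w=F, a=F, p=F:
… (earlier sub-steps elided)
NOT ((NOT w) AND (NOT a)) = F
NOT a = T
(NOT a) OR p = T OR F = T
(NOT ((NOT w) AND (NOT a))) XOR ((NOT a) OR p) = F XOR T = T
NOT ((NOT ((NOT w) AND (NOT a))) XOR ((NOT a) OR p)) = F
w OR a = F OR F = F
NOT a = T
(NOT a) XOR a = T XOR F = T
(w OR a) -> ((NOT a) XOR a) = F -> T = T
(NOT ((NOT ((NOT w) AND (NOT a))) XOR ((NOT a) OR p))) AND ((w OR a) -> ((NOT a) XOR a)) = F AND T = F

F


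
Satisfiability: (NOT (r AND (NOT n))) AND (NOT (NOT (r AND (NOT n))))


Check all 4 assignments over {n, r}:
n | r | φ
---------
F | F | F
T | F | F
F | T | F
T | T | F
No assignment makes the formula true.

Unsatisfiable.


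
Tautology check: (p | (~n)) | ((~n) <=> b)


Build the truth table over {b, n, p}:
b | n | p | φ
-------------
False | False | False | True
True | False | False | True
False | True | False | True
True | True | False | False
False | False | True | True
True | False | True | True
False | True | True | True
True | True | True | True
Counterexample at row 4: with b=True, n=True, p=False, the formula is False.

No, it is not a tautology.


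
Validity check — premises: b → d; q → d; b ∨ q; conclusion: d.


This matches the form of proof by cases: the conclusion follows in every model of the premises.

Valid.


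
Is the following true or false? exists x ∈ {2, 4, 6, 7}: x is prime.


Evaluate the predicate on each element: 2:True, 4:False, 6:False, 7:True.
Witness x = 2 satisfies the predicate.

True


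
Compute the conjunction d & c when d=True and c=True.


Conjunction is true only when both operands are true.
Substitute: d=True, c=True.
True & True evaluates to True.

True


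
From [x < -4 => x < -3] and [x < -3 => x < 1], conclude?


Hypothetical syllogism: from (P → Q) and (Q → R), infer (P → R).
Chain the two implications through the shared middle term 'x < -3'.

x < -4 => x < 1


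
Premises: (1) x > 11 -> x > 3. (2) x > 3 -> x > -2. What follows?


Hypothetical syllogism: from (P → Q) and (Q → R), infer (P → R).
Chain the two implications through the shared middle term 'x > 3'.

x > 11 -> x > -2


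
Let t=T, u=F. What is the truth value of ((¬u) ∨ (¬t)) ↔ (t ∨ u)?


Substitute t=T, u=F:
¬u = T
¬t = F
(¬u) ∨ (¬t) = T ∨ F = T
t ∨ u = T ∨ F = T
((¬u) ∨ (¬t)) ↔ (t ∨ u) = T ↔ T = T

T


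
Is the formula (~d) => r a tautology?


Build the truth table over {d, r}:
d | r | φ
---------
False | False | False
True | False | True
False | True | True
True | True | True
Counterexample at row 1: with d=False, r=False, the formula is False.

No, it is not a tautology.


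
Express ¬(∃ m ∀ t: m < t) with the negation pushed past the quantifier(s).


Negation flips each quantifier (∀↔∃) and negates the inner predicate.
¬(∃ m ∀ t: φ) = ∀ m ∃ t: ¬φ.

∀ m ∃ t: ¬(m < t)


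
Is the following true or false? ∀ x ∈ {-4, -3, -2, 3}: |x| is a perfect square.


Evaluate the predicate on each element: -4:T, -3:F, -2:F, 3:F.
Counterexample x = -3 fails the predicate.

F


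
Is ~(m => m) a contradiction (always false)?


Truth table over {m}:
m | φ
-----
False | False
True | False
Every row is false.

Yes, it is a contradiction.


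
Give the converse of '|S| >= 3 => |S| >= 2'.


The converse of (P → Q) is (Q → P). It is not in general equivalent to the original.
Here P = '|S| >= 3' and Q = '|S| >= 2'.

If |S| >= 2, then |S| >= 3.


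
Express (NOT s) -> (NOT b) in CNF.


Step 1: Rewrite (¬s) → (¬b) as ¬(¬s) ∨ (¬b).
Step 2: Eliminate any double negations (¬¬X = X).

s OR (NOT b)


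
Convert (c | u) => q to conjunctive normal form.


Step 1: Rewrite as ¬(c ∨ u) ∨ q = (¬c ∧ ¬u) ∨ q.
Step 2: Distribute ∨ over ∧.

((~c) | q) & ((~u) | q)


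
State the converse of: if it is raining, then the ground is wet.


The converse of (P → Q) is (Q → P). It is not in general equivalent to the original.
Here P = 'it is raining' and Q = 'the ground is wet'.

If the ground is wet, then it is raining.


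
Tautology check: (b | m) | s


Build the truth table over {b, m, s}:
b | m | s | φ
-------------
False | False | False | False
True | False | False | True
False | True | False | True
True | True | False | True
False | False | True | True
True | False | True | True
False | True | True | True
True | True | True | True
Counterexample at row 1: with b=False, m=False, s=False, the formula is False.

No, it is not a tautology.


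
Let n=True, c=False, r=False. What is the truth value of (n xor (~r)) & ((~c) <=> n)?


Substitute n=True, c=False, r=False:
~r = True
n xor (~r) = True xor True = False
~c = True
(~c) <=> n = True <=> True = True
(n xor (~r)) & ((~c) <=> n) = False & True = False

False


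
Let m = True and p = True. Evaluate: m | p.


Disjunction is false only when both operands are false.
Substitute: m=True, p=True.
True | True evaluates to True.

True


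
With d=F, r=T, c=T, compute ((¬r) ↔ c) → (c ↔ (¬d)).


Substitute d=F, r=T, c=T:
¬r = F
(¬r) ↔ c = F ↔ T = F
¬d = T
c ↔ (¬d) = T ↔ T = T
((¬r) ↔ c) → (c ↔ (¬d)) = F → T = T

T


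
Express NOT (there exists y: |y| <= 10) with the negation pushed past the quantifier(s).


¬(for all x: φ) = there exists x: ¬φ, and ¬(there exists x: φ) = for all x: ¬φ.
Apply to the existential statement.

for all y: NOT(|y| <= 10)


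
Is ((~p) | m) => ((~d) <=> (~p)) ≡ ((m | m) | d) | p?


Compare truth tables:
d | m | p | φ | ψ
-----------------
False | False | False | True | False
True | False | False | False | True
False | True | False | True | True
True | True | False | False | True
False | False | True | True | True
True | False | True | True | True
False | True | True | False | True
True | True | True | True | True
They differ at row 1 (d=False, m=False, p=False): φ=True but ψ=False.

No, they are not logically equivalent.


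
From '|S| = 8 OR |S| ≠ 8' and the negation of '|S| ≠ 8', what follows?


Disjunctive syllogism: from (P ∨ Q) and ¬P, infer Q.
One disjunct, '|S| ≠ 8', is ruled out; the other must hold.

|S| = 8


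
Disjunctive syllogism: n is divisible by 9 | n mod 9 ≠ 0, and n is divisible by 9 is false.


Disjunctive syllogism: from (P ∨ Q) and ¬P, infer Q.
One disjunct, 'n is divisible by 9', is ruled out; the other must hold.

n mod 9 ≠ 0


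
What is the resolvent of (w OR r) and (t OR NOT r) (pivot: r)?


The clauses contain complementary literals r and NOTr.
Resolution eliminates this pair and disjoins the remaining literals (merging duplicates).

(w OR t)


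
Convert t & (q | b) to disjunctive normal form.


Step 1: Distribute ∧ over ∨: t ∧ (q ∨ b) = (t ∧ q) ∨ (t ∧ b).

(t & q) | (t & b)


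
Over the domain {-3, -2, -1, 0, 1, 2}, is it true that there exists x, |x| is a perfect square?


Evaluate the predicate on each element: -3:F, -2:F, -1:T, 0:T, 1:T, 2:F.
Witness x = -1 satisfies the predicate.

T


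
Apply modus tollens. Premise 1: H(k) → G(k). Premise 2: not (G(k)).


Modus tollens: from (P → Q) and ¬Q, infer ¬P.
Q = 'G(k)' is denied; since P → Q, P must also fail.

Not (H(k)).


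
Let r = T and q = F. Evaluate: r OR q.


Disjunction is false only when both operands are false.
Substitute: r=T, q=F.
T OR F evaluates to T.

T


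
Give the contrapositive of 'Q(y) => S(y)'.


The contrapositive of (P → Q) is (¬Q → ¬P); it is logically equivalent to the original.
Here P = 'Q(y)' and Q = 'S(y)'.

If not (S(y)), then not (Q(y)).


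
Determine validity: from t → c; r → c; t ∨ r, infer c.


This matches the form of proof by cases: the conclusion follows in every model of the premises.

Valid.


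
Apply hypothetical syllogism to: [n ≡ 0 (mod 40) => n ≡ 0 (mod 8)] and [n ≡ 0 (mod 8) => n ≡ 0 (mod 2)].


Hypothetical syllogism: from (P → Q) and (Q → R), infer (P → R).
Chain the two implications through the shared middle term 'n ≡ 0 (mod 8)'.

n ≡ 0 (mod 40) => n ≡ 0 (mod 2)


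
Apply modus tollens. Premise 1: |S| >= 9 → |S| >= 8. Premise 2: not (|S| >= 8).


Modus tollens: from (P → Q) and ¬Q, infer ¬P.
Q = '|S| >= 8' is denied; since P → Q, P must also fail.

Not (|S| >= 9).


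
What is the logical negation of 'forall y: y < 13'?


¬(forall x: φ) = exists x: ¬φ, and ¬(exists x: φ) = forall x: ¬φ.
Apply to the universal statement.

exists y: ~(y < 13)


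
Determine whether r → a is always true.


Build the truth table over {a, r}:
a | r | φ
---------
F | F | T
T | F | T
F | T | F
T | T | T
Counterexample at row 3: with a=F, r=T, the formula is F.

No, it is not a tautology.


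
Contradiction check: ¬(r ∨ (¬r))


Truth table over {r}:
r | φ
-----
F | F
T | F
Every row is false.

Yes, it is a contradiction.


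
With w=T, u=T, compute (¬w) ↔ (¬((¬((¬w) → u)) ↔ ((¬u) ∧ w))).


Substitute w=T, u=T:
¬w = F
¬w = F
(¬w) → u = F → T = T
¬((¬w) → u) = F
¬u = F
(¬u) ∧ w = F ∧ T = F
(¬((¬w) → u)) ↔ ((¬u) ∧ w) = F ↔ F = T
¬((¬((¬w) → u)) ↔ ((¬u) ∧ w)) = F
(¬w) ↔ (¬((¬((¬w) → u)) ↔ ((¬u) ∧ w))) = F ↔ F = T

T


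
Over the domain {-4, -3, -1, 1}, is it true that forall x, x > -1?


Evaluate the predicate on each element: -4:False, -3:False, -1:False, 1:True.
Counterexample x = -4 fails the predicate.

False


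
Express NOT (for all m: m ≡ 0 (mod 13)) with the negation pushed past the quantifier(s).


¬(for all x: φ) = there exists x: ¬φ, and ¬(there exists x: φ) = for all x: ¬φ.
Apply to the universal statement.

there exists m: NOT(m ≡ 0 (mod 13))


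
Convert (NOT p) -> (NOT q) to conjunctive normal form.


Step 1: Rewrite (¬p) → (¬q) as ¬(¬p) ∨ (¬q).
Step 2: Eliminate any double negations (¬¬X = X).

p OR (NOT q)


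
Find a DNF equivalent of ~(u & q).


Step 1: Apply De Morgan: ¬(u ∧ q) = ¬u ∨ ¬q.

(~u) | (~q)


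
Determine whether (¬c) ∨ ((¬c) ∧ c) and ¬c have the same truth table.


Compare truth tables:
c | φ | ψ
---------
F | T | T
T | F | F
The columns φ and ψ agree on every row.

Yes, they are logically equivalent.


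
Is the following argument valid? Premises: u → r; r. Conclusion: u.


This is affirming the consequent (fallacy). There exist truth assignments where the premises are all true but the conclusion is false.

Invalid.


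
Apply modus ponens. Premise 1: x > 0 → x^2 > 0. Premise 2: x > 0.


Modus ponens: from (P → Q) and P, infer Q.
P = 'x > 0' is asserted, and P → Q holds, so Q follows.

x^2 > 0.


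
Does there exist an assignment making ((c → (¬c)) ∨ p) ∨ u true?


Search for a satisfying assignment over {c, p, u}.
Try c=F, p=F, u=F: the formula evaluates to T.
A satisfying assignment exists.

Satisfiable.


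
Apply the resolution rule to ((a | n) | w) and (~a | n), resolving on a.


The clauses contain complementary literals a and ~a.
Resolution eliminates this pair and disjoins the remaining literals (merging duplicates).

(w | n)


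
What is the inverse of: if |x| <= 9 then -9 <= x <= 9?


The inverse of (P → Q) is (¬P → ¬Q). It is equivalent to the converse, not to the original.
Here P = '|x| <= 9' and Q = '-9 <= x <= 9'.

If not (|x| <= 9), then not (-9 <= x <= 9).


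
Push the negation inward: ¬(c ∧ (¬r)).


De Morgan: the negation of a conjunction is the disjunction of the negations.
Distribute ¬ across ∧, flipping it to ∨, and negate each literal.

(¬c) ∨ r


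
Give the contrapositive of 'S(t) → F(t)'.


The contrapositive of (P → Q) is (¬Q → ¬P); it is logically equivalent to the original.
Here P = 'S(t)' and Q = 'F(t)'.

If not (F(t)), then not (S(t)).


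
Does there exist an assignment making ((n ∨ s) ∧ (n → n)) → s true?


Search for a satisfying assignment over {n, s}.
Try n=F, s=F: the formula evaluates to T.
A satisfying assignment exists.

Satisfiable.


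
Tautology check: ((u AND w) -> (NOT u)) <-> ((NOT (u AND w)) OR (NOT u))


Build the truth table over {u, w}:
u | w | φ
---------
F | F | T
T | F | T
F | T | T
T | T | T
Every row evaluates to true.

Yes, it is a tautology.


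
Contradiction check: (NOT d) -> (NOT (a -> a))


Truth table over {a, d}:
a | d | φ
---------
F | F | F
T | F | F
F | T | T
T | T | T
Satisfying assignment at row 3: a=F, d=T gives T.

No, it is not a contradiction.


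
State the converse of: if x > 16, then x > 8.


The converse of (P → Q) is (Q → P). It is not in general equivalent to the original.
Here P = 'x > 16' and Q = 'x > 8'.

If x > 8, then x > 16.


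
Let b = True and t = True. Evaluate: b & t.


Conjunction is true only when both operands are true.
Substitute: b=True, t=True.
True & True evaluates to True.

True


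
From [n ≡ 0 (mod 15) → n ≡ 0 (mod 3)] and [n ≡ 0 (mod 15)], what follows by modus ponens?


Modus ponens: from (P → Q) and P, infer Q.
P = 'n ≡ 0 (mod 15)' is asserted, and P → Q holds, so Q follows.

n ≡ 0 (mod 3).


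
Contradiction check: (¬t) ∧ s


Truth table over {s, t}:
s | t | φ
---------
F | F | F
T | F | T
F | T | F
T | T | F
Satisfying assignment at row 2: s=T, t=F gives T.

No, it is not a contradiction.


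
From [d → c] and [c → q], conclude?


Hypothetical syllogism: from (P → Q) and (Q → R), infer (P → R).
Chain the two implications through the shared middle term 'c'.

d → q


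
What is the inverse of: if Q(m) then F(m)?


The inverse of (P → Q) is (¬P → ¬Q). It is equivalent to the converse, not to the original.
Here P = 'Q(m)' and Q = 'F(m)'.

If not (Q(m)), then not (F(m)).


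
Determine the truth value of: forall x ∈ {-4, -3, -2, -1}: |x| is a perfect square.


Evaluate the predicate on each element: -4:True, -3:False, -2:False, -1:True.
Counterexample x = -3 fails the predicate.

False


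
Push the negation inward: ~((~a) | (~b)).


De Morgan: the negation of a disjunction is the conjunction of the negations.
Distribute ~ across |, flipping it to &, and negate each literal.

a & b


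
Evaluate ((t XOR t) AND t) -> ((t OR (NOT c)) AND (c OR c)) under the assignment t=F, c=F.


Substitute t=F, c=F:
t XOR t = F XOR F = F
(t XOR t) AND t = F AND F = F
NOT c = T
t OR (NOT c) = F OR T = T
c OR c = F OR F = F
(t OR (NOT c)) AND (c OR c) = T AND F = F
((t XOR t) AND t) -> ((t OR (NOT c)) AND (c OR c)) = F -> F = T

T


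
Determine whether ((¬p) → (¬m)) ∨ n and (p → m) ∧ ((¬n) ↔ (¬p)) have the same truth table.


Compare truth tables:
m | n | p | φ | ψ
-----------------
F | F | F | T | T
T | F | F | F | T
F | T | F | T | F
T | T | F | T | F
F | F | T | T | F
T | F | T | T | F
F | T | T | T | F
T | T | T | T | T
They differ at row 2 (m=T, n=F, p=F): φ=F but ψ=T.

No, they are not logically equivalent.


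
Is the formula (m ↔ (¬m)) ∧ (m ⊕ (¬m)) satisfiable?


Check all 2 assignments over {m}:
m | φ
-----
F | F
T | F
No assignment makes the formula true.

Unsatisfiable.


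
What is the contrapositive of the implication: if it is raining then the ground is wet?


The contrapositive of (P → Q) is (¬Q → ¬P); it is logically equivalent to the original.
Here P = 'it is raining' and Q = 'the ground is wet'.

If not (the ground is wet), then not (it is raining).


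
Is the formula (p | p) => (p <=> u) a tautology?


Build the truth table over {p, u}:
p | u | φ
---------
False | False | True
True | False | False
False | True | True
True | True | True
Counterexample at row 2: with p=True, u=False, the formula is False.

No, it is not a tautology.


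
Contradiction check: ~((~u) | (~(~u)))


Truth table over {u}:
u | φ
-----
False | False
True | False
Every row is false.

Yes, it is a contradiction.


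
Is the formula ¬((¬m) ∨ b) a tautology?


Build the truth table over {b, m}:
b | m | φ
---------
F | F | F
T | F | F
F | T | T
T | T | F
Counterexample at row 1: with b=F, m=F, the formula is F.

No, it is not a tautology.


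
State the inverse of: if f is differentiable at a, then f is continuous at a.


The inverse of (P → Q) is (¬P → ¬Q). It is equivalent to the converse, not to the original.
Here P = 'f is differentiable at a' and Q = 'f is continuous at a'.

If not (f is differentiable at a), then not (f is continuous at a).


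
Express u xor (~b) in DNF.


Step 1: u ⊕ (¬b) is true exactly when they disagree: (u ∧ ¬(¬b)) ∨ (¬u ∧ (¬b)).
Step 2: Eliminate any double negations (¬¬X = X).

(u & b) | ((~u) & (~b))


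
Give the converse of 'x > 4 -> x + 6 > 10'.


The converse of (P → Q) is (Q → P). It is not in general equivalent to the original.
Here P = 'x > 4' and Q = 'x + 6 > 10'.

If x + 6 > 10, then x > 4.


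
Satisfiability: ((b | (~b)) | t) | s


Search for a satisfying assignment over {b, s, t}.
Try b=False, s=False, t=False: the formula evaluates to True.
A satisfying assignment exists.

Satisfiable.


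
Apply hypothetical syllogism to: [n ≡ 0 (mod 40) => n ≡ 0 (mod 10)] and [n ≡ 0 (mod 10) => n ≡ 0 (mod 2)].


Hypothetical syllogism: from (P → Q) and (Q → R), infer (P → R).
Chain the two implications through the shared middle term 'n ≡ 0 (mod 10)'.

n ≡ 0 (mod 40) => n ≡ 0 (mod 2)


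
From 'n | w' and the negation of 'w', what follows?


Disjunctive syllogism: from (P ∨ Q) and ¬P, infer Q.
One disjunct, 'w', is ruled out; the other must hold.

n


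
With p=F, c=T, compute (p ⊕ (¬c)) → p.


Substitute p=F, c=T:
¬c = F
p ⊕ (¬c) = F ⊕ F = F
(p ⊕ (¬c)) → p = F → F = T

T


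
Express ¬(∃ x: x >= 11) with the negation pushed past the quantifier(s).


¬(∀ x: φ) = ∃ x: ¬φ, and ¬(∃ x: φ) = ∀ x: ¬φ.
Apply to the existential statement.

∀ x: ¬(x >= 11)


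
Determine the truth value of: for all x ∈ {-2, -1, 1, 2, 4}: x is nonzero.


Evaluate the predicate on each element: -2:T, -1:T, 1:T, 2:T, 4:T.
Every element satisfies the predicate.

T


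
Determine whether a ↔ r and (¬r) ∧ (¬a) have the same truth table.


Compare truth tables:
a | r | φ | ψ
-------------
F | F | T | T
T | F | F | F
F | T | F | F
T | T | T | F
They differ at row 4 (a=T, r=T): φ=T but ψ=F.

No, they are not logically equivalent.


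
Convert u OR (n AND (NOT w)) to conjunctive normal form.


Step 1: Distribute ∨ over ∧: u ∨ (n ∧ (¬w)) = (u ∨ n) ∧ (u ∨ (¬w)).

(u OR n) AND (u OR (NOT w))


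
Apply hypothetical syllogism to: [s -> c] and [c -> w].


Hypothetical syllogism: from (P → Q) and (Q → R), infer (P → R).
Chain the two implications through the shared middle term 'c'.

s -> w


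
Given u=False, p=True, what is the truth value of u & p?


Conjunction is true only when both operands are true.
Substitute: u=False, p=True.
False & True evaluates to False.

False


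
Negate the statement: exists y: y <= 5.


¬(forall x: φ) = exists x: ¬φ, and ¬(exists x: φ) = forall x: ¬φ.
Apply to the existential statement.

forall y: ~(y <= 5)


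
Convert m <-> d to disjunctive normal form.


Step 1: m ↔ d is true exactly when both agree: (m ∧ d) ∨ (¬m ∧ ¬d).

(m AND d) OR ((NOT m) AND (NOT d))


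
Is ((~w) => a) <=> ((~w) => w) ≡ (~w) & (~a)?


Compare truth tables:
a | w | φ | ψ
-------------
False | False | True | True
True | False | False | False
False | True | True | False
True | True | True | False
They differ at row 3 (a=False, w=True): φ=True but ψ=False.

No, they are not logically equivalent.


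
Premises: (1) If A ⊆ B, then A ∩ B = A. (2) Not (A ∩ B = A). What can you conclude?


Modus tollens: from (P → Q) and ¬Q, infer ¬P.
Q = 'A ∩ B = A' is denied; since P → Q, P must also fail.

Not (A ⊆ B).


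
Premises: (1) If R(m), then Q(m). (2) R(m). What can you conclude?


Modus ponens: from (P → Q) and P, infer Q.
P = 'R(m)' is asserted, and P → Q holds, so Q follows.

Q(m).


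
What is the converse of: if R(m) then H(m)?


The converse of (P → Q) is (Q → P). It is not in general equivalent to the original.
Here P = 'R(m)' and Q = 'H(m)'.

If H(m), then R(m).


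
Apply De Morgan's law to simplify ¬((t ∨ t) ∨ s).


De Morgan: the negation of a disjunction is the conjunction of the negations.
Distribute ¬ across ∨, flipping it to ∧, and negate each literal.

((¬t) ∧ (¬t)) ∧ (¬s)


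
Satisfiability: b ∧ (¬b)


Check all 2 assignments over {b}:
b | φ
-----
F | F
T | F
No assignment makes the formula true.

Unsatisfiable.


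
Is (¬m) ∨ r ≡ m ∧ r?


Compare truth tables:
m | r | φ | ψ
-------------
F | F | T | F
T | F | F | F
F | T | T | F
T | T | T | T
They differ at row 1 (m=F, r=F): φ=T but ψ=F.

No, they are not logically equivalent.


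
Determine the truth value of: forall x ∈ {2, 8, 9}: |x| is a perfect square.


Evaluate the predicate on each element: 2:False, 8:False, 9:True.
Counterexample x = 2 fails the predicate.

False


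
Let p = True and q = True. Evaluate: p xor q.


Exclusive or is true when exactly one operand is true.
Substitute: p=True, q=True.
True xor True evaluates to False.

False


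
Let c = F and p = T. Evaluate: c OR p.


Disjunction is false only when both operands are false.
Substitute: c=F, p=T.
F OR T evaluates to T.

T


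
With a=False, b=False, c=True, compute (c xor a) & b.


Substitute a=False, b=False, c=True:
c xor a = True xor False = True
(c xor a) & b = True & False = False

False


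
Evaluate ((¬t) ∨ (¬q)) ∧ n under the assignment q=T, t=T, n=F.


Substitute q=T, t=T, n=F:
¬t = F
¬q = F
(¬t) ∨ (¬q) = F ∨ F = F
((¬t) ∨ (¬q)) ∧ n = F ∧ F = F

F


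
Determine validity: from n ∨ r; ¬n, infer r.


This matches the form of disjunctive syllogism: the conclusion follows in every model of the premises.

Valid.


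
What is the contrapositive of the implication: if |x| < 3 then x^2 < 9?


The contrapositive of (P → Q) is (¬Q → ¬P); it is logically equivalent to the original.
Here P = '|x| < 3' and Q = 'x^2 < 9'.

If not (x^2 < 9), then not (|x| < 3).


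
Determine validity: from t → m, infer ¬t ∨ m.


This matches the form of material implication: the conclusion follows in every model of the premises.

Valid.


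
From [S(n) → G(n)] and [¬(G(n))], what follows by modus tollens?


Modus tollens: from (P → Q) and ¬Q, infer ¬P.
Q = 'G(n)' is denied; since P → Q, P must also fail.

Not (S(n)).


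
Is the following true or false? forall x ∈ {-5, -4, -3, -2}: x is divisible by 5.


Evaluate the predicate on each element: -5:True, -4:False, -3:False, -2:False.
Counterexample x = -4 fails the predicate.

False


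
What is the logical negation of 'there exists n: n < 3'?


¬(for all x: φ) = there exists x: ¬φ, and ¬(there exists x: φ) = for all x: ¬φ.
Apply to the existential statement.

for all n: NOT(n < 3)


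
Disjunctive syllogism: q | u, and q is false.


Disjunctive syllogism: from (P ∨ Q) and ¬P, infer Q.
One disjunct, 'q', is ruled out; the other must hold.

u


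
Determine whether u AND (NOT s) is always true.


Build the truth table over {s, u}:
s | u | φ
---------
F | F | F
T | F | F
F | T | T
T | T | F
Counterexample at row 1: with s=F, u=F, the formula is F.

No, it is not a tautology.


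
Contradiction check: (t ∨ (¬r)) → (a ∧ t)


Truth table over {a, r, t}:
a | r | t | φ
-------------
F | F | F | F
T | F | F | F
F | T | F | T
T | T | F | T
F | F | T | F
T | F | T | T
F | T | T | F
T | T | T | T
Satisfying assignment at row 3: a=F, r=T, t=F gives T.

No, it is not a contradiction.


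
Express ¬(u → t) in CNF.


Step 1: Rewrite u → t as ¬u ∨ t.
Step 2: Negate: ¬(¬u ∨ t) = u ∧ ¬t (De Morgan + double negation).

u ∧ (¬t)


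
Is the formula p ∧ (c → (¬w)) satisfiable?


Search for a satisfying assignment over {c, p, w}.
Try c=F, p=T, w=F: the formula evaluates to T.
A satisfying assignment exists.

Satisfiable.


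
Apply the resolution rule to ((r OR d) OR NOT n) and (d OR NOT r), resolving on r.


The clauses contain complementary literals r and NOTr.
Resolution eliminates this pair and disjoins the remaining literals (merging duplicates).

(d OR NOT n)


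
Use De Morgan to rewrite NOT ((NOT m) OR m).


De Morgan: the negation of a disjunction is the conjunction of the negations.
Distribute NOT across OR, flipping it to AND, and negate each literal.

m AND (NOT m)


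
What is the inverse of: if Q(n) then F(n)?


The inverse of (P → Q) is (¬P → ¬Q). It is equivalent to the converse, not to the original.
Here P = 'Q(n)' and Q = 'F(n)'.

If not (Q(n)), then not (F(n)).


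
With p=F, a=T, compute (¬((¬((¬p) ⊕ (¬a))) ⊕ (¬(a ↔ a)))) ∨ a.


Substitute p=F, a=T:
¬p = T
¬a = F
(¬p) ⊕ (¬a) = T ⊕ F = T
¬((¬p) ⊕ (¬a)) = F
a ↔ a = T ↔ T = T
¬(a ↔ a) = F
(¬((¬p) ⊕ (¬a))) ⊕ (¬(a ↔ a)) = F ⊕ F = F
¬((¬((¬p) ⊕ (¬a))) ⊕ (¬(a ↔ a))) = T
(¬((¬((¬p) ⊕ (¬a))) ⊕ (¬(a ↔ a)))) ∨ a = T ∨ T = T

T


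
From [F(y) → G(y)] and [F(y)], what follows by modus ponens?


Modus ponens: from (P → Q) and P, infer Q.
P = 'F(y)' is asserted, and P → Q holds, so Q follows.

G(y).


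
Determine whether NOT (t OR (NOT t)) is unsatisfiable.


Truth table over {t}:
t | φ
-----
F | F
T | F
Every row is false.

Yes, it is a contradiction.


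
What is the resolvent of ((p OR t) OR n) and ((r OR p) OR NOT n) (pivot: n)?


The clauses contain complementary literals n and NOTn.
Resolution eliminates this pair and disjoins the remaining literals (merging duplicates).

((p OR t) OR r)


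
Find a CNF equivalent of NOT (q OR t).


Step 1: Apply De Morgan: ¬(q ∨ t) = ¬q ∧ ¬t.

(NOT q) AND (NOT t)


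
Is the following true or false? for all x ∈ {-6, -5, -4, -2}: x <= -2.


Evaluate the predicate on each element: -6:T, -5:T, -4:T, -2:T.
Every element satisfies the predicate.

T


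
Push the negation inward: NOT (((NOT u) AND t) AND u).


De Morgan: the negation of a conjunction is the disjunction of the negations.
Distribute NOT across AND, flipping it to OR, and negate each literal.

(u OR (NOT t)) OR (NOT u)


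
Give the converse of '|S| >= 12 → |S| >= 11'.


The converse of (P → Q) is (Q → P). It is not in general equivalent to the original.
Here P = '|S| >= 12' and Q = '|S| >= 11'.

If |S| >= 11, then |S| >= 12.


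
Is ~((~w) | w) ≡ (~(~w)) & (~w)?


Compare truth tables:
w | φ | ψ
---------
False | False | False
True | False | False
The columns φ and ψ agree on every row.

Yes, they are logically equivalent.


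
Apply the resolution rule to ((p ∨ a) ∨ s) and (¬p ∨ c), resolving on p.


The clauses contain complementary literals p and ¬p.
Resolution eliminates this pair and disjoins the remaining literals (merging duplicates).

((s ∨ a) ∨ c)


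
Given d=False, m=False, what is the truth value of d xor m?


Exclusive or is true when exactly one operand is true.
Substitute: d=False, m=False.
False xor False evaluates to False.

False


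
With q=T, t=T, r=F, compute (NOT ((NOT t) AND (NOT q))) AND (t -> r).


Substitute q=T, t=T, r=F:
NOT t = F
NOT q = F
(NOT t) AND (NOT q) = F AND F = F
NOT ((NOT t) AND (NOT q)) = T
t -> r = T -> F = F
(NOT ((NOT t) AND (NOT q))) AND (t -> r) = T AND F = F

F


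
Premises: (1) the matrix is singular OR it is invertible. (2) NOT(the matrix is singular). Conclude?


Disjunctive syllogism: from (P ∨ Q) and ¬P, infer Q.
One disjunct, 'the matrix is singular', is ruled out; the other must hold.

it is invertible


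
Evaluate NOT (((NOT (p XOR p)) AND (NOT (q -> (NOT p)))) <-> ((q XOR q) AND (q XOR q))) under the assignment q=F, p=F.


Substitute q=F, p=F:
… (earlier sub-steps elided)
NOT (p XOR p) = T
NOT p = T
q -> (NOT p) = F -> T = T
NOT (q -> (NOT p)) = F
(NOT (p XOR p)) AND (NOT (q -> (NOT p))) = T AND F = F
q XOR q = F XOR F = F
q XOR q = F XOR F = F
(q XOR q) AND (q XOR q) = F AND F = F
((NOT (p XOR p)) AND (NOT (q -> (NOT p)))) <-> ((q XOR q) AND (q XOR q)) = F <-> F = T
NOT (((NOT (p XOR p)) AND (NOT (q -> (NOT p)))) <-> ((q XOR q) AND (q XOR q))) = F

F


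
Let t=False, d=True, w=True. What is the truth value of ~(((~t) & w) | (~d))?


Substitute t=False, d=True, w=True:
~t = True
(~t) & w = True & True = True
~d = False
((~t) & w) | (~d) = True | False = True
~(((~t) & w) | (~d)) = False

False


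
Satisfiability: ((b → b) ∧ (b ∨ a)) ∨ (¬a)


Search for a satisfying assignment over {a, b}.
Try a=F, b=F: the formula evaluates to T.
A satisfying assignment exists.

Satisfiable.


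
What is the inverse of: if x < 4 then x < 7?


The inverse of (P → Q) is (¬P → ¬Q). It is equivalent to the converse, not to the original.
Here P = 'x < 4' and Q = 'x < 7'.

If not (x < 4), then not (x < 7).


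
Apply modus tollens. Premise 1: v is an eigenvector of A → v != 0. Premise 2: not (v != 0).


Modus tollens: from (P → Q) and ¬Q, infer ¬P.
Q = 'v != 0' is denied; since P → Q, P must also fail.

Not (v is an eigenvector of A).


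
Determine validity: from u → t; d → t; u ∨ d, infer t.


This matches the form of proof by cases: the conclusion follows in every model of the premises.

Valid.


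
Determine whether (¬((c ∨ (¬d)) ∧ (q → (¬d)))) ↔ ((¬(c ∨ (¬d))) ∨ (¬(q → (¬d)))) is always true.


Build the truth table over {c, d, q}:
c | d | q | φ
-------------
F | F | F | T
T | F | F | T
F | T | F | T
T | T | F | T
F | F | T | T
T | F | T | T
F | T | T | T
T | T | T | T
Every row evaluates to true.

Yes, it is a tautology.


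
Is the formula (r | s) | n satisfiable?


Search for a satisfying assignment over {n, r, s}.
Try n=True, r=False, s=False: the formula evaluates to True.
A satisfying assignment exists.

Satisfiable.


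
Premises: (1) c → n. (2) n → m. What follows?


Hypothetical syllogism: from (P → Q) and (Q → R), infer (P → R).
Chain the two implications through the shared middle term 'n'.

c → m


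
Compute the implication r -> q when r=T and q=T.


Implication is false only when antecedent is true and consequent is false.
Substitute: r=T, q=T.
T -> T evaluates to T.

T


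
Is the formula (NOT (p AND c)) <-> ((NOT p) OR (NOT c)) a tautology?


Build the truth table over {c, p}:
c | p | φ
---------
F | F | T
T | F | T
F | T | T
T | T | T
Every row evaluates to true.

Yes, it is a tautology.


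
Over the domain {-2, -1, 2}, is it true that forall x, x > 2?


Evaluate the predicate on each element: -2:False, -1:False, 2:False.
Counterexample x = -2 fails the predicate.

False


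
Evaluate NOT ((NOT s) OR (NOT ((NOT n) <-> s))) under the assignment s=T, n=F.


Substitute s=T, n=F:
NOT s = F
NOT n = T
(NOT n) <-> s = T <-> T = T
NOT ((NOT n) <-> s) = F
(NOT s) OR (NOT ((NOT n) <-> s)) = F OR F = F
NOT ((NOT s) OR (NOT ((NOT n) <-> s))) = T

T


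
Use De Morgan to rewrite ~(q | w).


De Morgan: the negation of a disjunction is the conjunction of the negations.
Distribute ~ across |, flipping it to &, and negate each literal.

(~q) & (~w)


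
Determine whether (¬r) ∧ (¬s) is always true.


Build the truth table over {r, s}:
r | s | φ
---------
F | F | T
T | F | F
F | T | F
T | T | F
Counterexample at row 2: with r=T, s=F, the formula is F.

No, it is not a tautology.


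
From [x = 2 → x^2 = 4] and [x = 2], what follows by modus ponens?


Modus ponens: from (P → Q) and P, infer Q.
P = 'x = 2' is asserted, and P → Q holds, so Q follows.

x^2 = 4.


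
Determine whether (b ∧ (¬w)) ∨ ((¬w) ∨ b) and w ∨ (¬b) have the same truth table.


Compare truth tables:
b | w | φ | ψ
-------------
F | F | T | T
T | F | T | F
F | T | F | T
T | T | T | T
They differ at row 2 (b=T, w=F): φ=T but ψ=F.

No, they are not logically equivalent.


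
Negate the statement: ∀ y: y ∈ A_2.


¬(∀ x: φ) = ∃ x: ¬φ, and ¬(∃ x: φ) = ∀ x: ¬φ.
Apply to the universal statement.

∃ y: ¬(y ∈ A_2)


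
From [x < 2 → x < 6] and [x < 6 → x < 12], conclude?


Hypothetical syllogism: from (P → Q) and (Q → R), infer (P → R).
Chain the two implications through the shared middle term 'x < 6'.

x < 2 → x < 12


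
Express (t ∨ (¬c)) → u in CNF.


Step 1: Rewrite as ¬(t ∨ (¬c)) ∨ u = (¬t ∧ ¬(¬c)) ∨ u.
Step 2: Distribute ∨ over ∧.
Step 3: Eliminate any double negations (¬¬X = X).

((¬t) ∨ u) ∧ (c ∨ u)
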